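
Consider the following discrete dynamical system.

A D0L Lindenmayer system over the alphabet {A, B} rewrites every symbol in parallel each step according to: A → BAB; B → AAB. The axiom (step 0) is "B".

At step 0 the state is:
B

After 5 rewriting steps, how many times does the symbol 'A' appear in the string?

122

k=0  B
k=1  AAB
k=2  BABBABAAB
k=3  AABBABAABAABBABAABBABBABAAB
k=4  BABBABAABAABBABAABBABBABAABBABBABAABAABBABAABBABBABAABAABBABAABAABBABAABBABBABAAB
k=5  AABBABAABAABBABAABBABBABAABBABBABAABAABBABAABBABBABAABAABB…BAABBABBABAABAABBABAABBABBABAABAABBABAABAABBABAABBABBABAAB  (len 243)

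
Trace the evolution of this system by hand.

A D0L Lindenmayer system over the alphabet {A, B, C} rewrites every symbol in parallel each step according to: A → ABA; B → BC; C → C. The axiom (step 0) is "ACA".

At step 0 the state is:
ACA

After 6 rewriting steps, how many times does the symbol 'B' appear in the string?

126

0) ACA
1) ABACABA
2) ABABCABACABABCABA
3) ABABCABABCCABABCABACABABCABABCCABABCABA
4) ABABCABABCCABABCABABCCCABABCABABCCABABCABACABABCABABCCABABCABABCCCABABCABABCCABABCABA
5) ABABCABABCCABABCABABCCCABABCABABCCABABCABABCCCCABABCABABCC…BCCABABCABABCCCCABABCABABCCABABCABABCCCABABCABABCCABABCABA  (len 179)
6) ABABCABABCCABABCABABCCCABABCABABCCABABCABABCCCCABABCABABCC…BCCABABCABABCCCCABABCABABCCABABCABABCCCABABCABABCCABABCABA  (len 369)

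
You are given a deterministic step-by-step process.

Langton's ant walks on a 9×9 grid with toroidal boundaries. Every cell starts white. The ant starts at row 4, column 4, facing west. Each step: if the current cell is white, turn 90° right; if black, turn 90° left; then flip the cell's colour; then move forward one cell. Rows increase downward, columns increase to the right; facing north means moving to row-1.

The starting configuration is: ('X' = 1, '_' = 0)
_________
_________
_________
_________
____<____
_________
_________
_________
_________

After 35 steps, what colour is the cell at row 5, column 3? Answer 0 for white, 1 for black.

1

step 0: _________
_________
_________
_________
____<____
_________
_________
_________
_________
step 1: _________
_________
_________
____^____
____X____
_________
_________
_________
_________
step 2: _________
_________
_________
____X>___
____X____
_________
_________
_________
_________
step 3: _________
_________
_________
____XX___
____Xv___
_________
_________
_________
_________
step 4: _________
_________
_________
____XX___
____<X___
_________
_________
_________
_________
step 5: _________
_________
_________
____XX___
_____X___
____v____
_________
_________
_________
step 6: _________
_________
_________
____XX___
_____X___
___<X____
_________
_________
_________
step 7: _________
_________
_________
____XX___
___^_X___
___XX____
_________
_________
_________
step 8: _________
_________
_________
____XX___
___X>X___
___XX____
_________
_________
_________
step 9: _________
_________
_________
____XX___
___XXX___
___Xv____
_________
_________
_________
step 10: _________
_________
_________
____XX___
___XXX___
___X_>___
_________
_________
_________
step 11: _________
_________
_________
____XX___
___XXX___
___X_X___
_____v___
_________
_________
step 12: _________
_________
_________
____XX___
___XXX___
___X_X___
____<X___
_________
_________
step 13: _________
_________
_________
____XX___
___XXX___
___X^X___
____XX___
_________
_________
step 14: _________
_________
_________
____XX___
___XXX___
___XX>___
____XX___
_________
_________
step 15: _________
_________
_________
____XX___
___XX^___
___XX____
____XX___
_________
_________
step 16: _________
_________
_________
____XX___
___X<____
___XX____
____XX___
_________
_________
step 17: _________
_________
_________
____XX___
___X_____
___Xv____
____XX___
_________
_________
step 18: _________
_________
_________
____XX___
___X_____
___X_>___
____XX___
_________
_________
step 19: _________
_________
_________
____XX___
___X_____
___X_X___
____Xv___
_________
_________
step 20: _________
_________
_________
____XX___
___X_____
___X_X___
____X_>__
_________
_________
step 21: _________
_________
_________
____XX___
___X_____
___X_X___
____X_X__
______v__
_________
step 22: _________
_________
_________
____XX___
___X_____
___X_X___
____X_X__
_____<X__
_________
step 23: _________
_________
_________
____XX___
___X_____
___X_X___
____X^X__
_____XX__
_________
step 24: _________
_________
_________
____XX___
___X_____
___X_X___
____XX>__
_____XX__
_________
step 25: _________
_________
_________
____XX___
___X_____
___X_X^__
____XX___
_____XX__
_________
step 26: _________
_________
_________
____XX___
___X_____
___X_XX>_
____XX___
_____XX__
_________
step 27: _________
_________
_________
____XX___
___X_____
___X_XXX_
____XX_v_
_____XX__
_________
step 28: _________
_________
_________
____XX___
___X_____
___X_XXX_
____XX<X_
_____XX__
_________
step 29: _________
_________
_________
____XX___
___X_____
___X_X^X_
____XXXX_
_____XX__
_________
step 30: _________
_________
_________
____XX___
___X_____
___X_<_X_
____XXXX_
_____XX__
_________
step 31: _________
_________
_________
____XX___
___X_____
___X___X_
____XvXX_
_____XX__
_________
step 32: _________
_________
_________
____XX___
___X_____
___X___X_
____X_>X_
_____XX__
_________
step 33: _________
_________
_________
____XX___
___X_____
___X__^X_
____X__X_
_____XX__
_________
step 34: _________
_________
_________
____XX___
___X_____
___X__X>_
____X__X_
_____XX__
_________
step 35: _________
_________
_________
____XX___
___X___^_
___X__X__
____X__X_
_____XX__
_________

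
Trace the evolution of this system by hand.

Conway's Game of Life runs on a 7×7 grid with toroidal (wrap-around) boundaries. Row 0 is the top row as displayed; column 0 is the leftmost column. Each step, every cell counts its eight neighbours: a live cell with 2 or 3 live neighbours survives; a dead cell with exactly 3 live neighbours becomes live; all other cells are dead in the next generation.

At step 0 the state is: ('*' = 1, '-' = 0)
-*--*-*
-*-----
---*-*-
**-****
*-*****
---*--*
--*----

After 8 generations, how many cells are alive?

gen 0: -*--*-*
-*-----
---*-*-
**-****
*-*****
---*--*
--*----
gen 1: ***----
*-*-**-
-*-*-*-
-*-----
-------
**----*
*-**-*-
gen 2: *----*-
*---**-
**-*-**
--*----
-*-----
***---*
---*---
gen 3: -----*-
-------
****-*-
--*---*
-------
***----
--*----
gen 4: -------
-**-*-*
****--*
*-**--*
*-*----
-**----
--*----
gen 5: -***---
-----**
----*--
-------
*-----*
--**---
-**----
gen 6: **-*---
--****-
-----*-
-------
-------
*-**---
-------
gen 7: -*-*---
-***-**
---*-*-
-------
-------
-------
*--*---
gen 8: -*-*--*
**-*-**
---*-**
-------
-------
-------
--*----

12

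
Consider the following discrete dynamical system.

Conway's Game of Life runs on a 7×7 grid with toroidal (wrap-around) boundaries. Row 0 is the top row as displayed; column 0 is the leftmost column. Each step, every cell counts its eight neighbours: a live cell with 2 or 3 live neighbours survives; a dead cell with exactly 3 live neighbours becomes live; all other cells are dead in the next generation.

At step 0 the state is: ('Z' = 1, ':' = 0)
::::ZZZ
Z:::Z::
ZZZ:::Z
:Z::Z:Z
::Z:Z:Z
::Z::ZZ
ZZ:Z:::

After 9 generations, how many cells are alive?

17

0) ::::ZZZ
Z:::Z::
ZZZ:::Z
:Z::Z:Z
::Z:Z:Z
::Z::ZZ
ZZ:Z:::
1) :Z:ZZZZ
:::ZZ::
::ZZ::Z
::::::Z
:ZZ:Z:Z
::Z:ZZZ
ZZZZ:::
2) :Z:::ZZ
Z:::::Z
::ZZZZ:
:Z::::Z
:ZZ:Z:Z
::::Z:Z
:::::::
3) :::::ZZ
ZZZZ:::
:ZZZZZ:
:Z::::Z
:ZZZ::Z
Z::Z:::
Z:::::Z
4) ::Z::Z:
Z::::::
::::ZZZ
::::::Z
:Z:Z::Z
:::Z:::
Z::::Z:
5) :Z:::::
::::Z::
Z::::ZZ
::::Z:Z
Z:Z::::
Z:Z:Z:Z
::::Z:Z
6) :::::Z:
Z::::ZZ
Z:::Z:Z
:Z:::::
Z::::::
Z:::::Z
:Z:Z::Z
7) ::::ZZ:
Z:::Z::
:Z:::::
:Z::::Z
ZZ::::Z
:Z::::Z
:::::ZZ
8) ::::Z::
::::ZZ:
:Z:::::
:ZZ:::Z
:ZZ::ZZ
:Z:::::
Z:::Z:Z
9) :::ZZ:Z
::::ZZ:
ZZZ::Z:
:::::ZZ
:::::ZZ
:ZZ::::
Z::::Z:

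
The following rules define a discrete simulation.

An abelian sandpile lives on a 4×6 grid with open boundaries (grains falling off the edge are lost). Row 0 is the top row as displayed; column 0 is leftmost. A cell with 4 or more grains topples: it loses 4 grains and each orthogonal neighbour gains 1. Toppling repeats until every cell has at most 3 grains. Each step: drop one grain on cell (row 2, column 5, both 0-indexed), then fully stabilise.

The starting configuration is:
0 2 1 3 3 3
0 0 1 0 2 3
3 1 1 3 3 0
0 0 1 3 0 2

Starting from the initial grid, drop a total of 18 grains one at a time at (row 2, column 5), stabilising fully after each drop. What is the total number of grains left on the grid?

0) 0 2 1 3 3 3
0 0 1 0 2 3
3 1 1 3 3 0
0 0 1 3 0 2
1) 0 2 1 3 3 3
0 0 1 0 2 3
3 1 1 3 3 1
0 0 1 3 0 2
2) 0 2 1 3 3 3
0 0 1 0 2 3
3 1 1 3 3 2
0 0 1 3 0 2
3) 0 2 1 3 3 3
0 0 1 0 2 3
3 1 1 3 3 3
0 0 1 3 0 2
4) 0 2 2 0 2 1
0 0 1 3 1 2
3 1 2 1 2 2
0 0 2 0 2 3
5) 0 2 2 0 2 1
0 0 1 3 1 2
3 1 2 1 2 3
0 0 2 0 2 3
6) 0 2 2 0 2 1
0 0 1 3 1 3
3 1 2 1 3 1
0 0 2 0 3 0
7) 0 2 2 0 2 1
0 0 1 3 1 3
3 1 2 1 3 2
0 0 2 0 3 0
8) 0 2 2 0 2 1
0 0 1 3 1 3
3 1 2 1 3 3
0 0 2 0 3 0
9) 0 2 2 0 2 2
0 0 1 3 3 0
3 1 2 2 1 2
0 0 2 1 0 2
10) 0 2 2 0 2 2
0 0 1 3 3 0
3 1 2 2 1 3
0 0 2 1 0 2
11) 0 2 2 0 2 2
0 0 1 3 3 1
3 1 2 2 2 0
0 0 2 1 0 3
12) 0 2 2 0 2 2
0 0 1 3 3 1
3 1 2 2 2 1
0 0 2 1 0 3
13) 0 2 2 0 2 2
0 0 1 3 3 1
3 1 2 2 2 2
0 0 2 1 0 3
14) 0 2 2 0 2 2
0 0 1 3 3 1
3 1 2 2 2 3
0 0 2 1 0 3
15) 0 2 2 0 2 2
0 0 1 3 3 2
3 1 2 2 3 1
0 0 2 1 1 0
16) 0 2 2 0 2 2
0 0 1 3 3 2
3 1 2 2 3 2
0 0 2 1 1 0
17) 0 2 2 0 2 2
0 0 1 3 3 2
3 1 2 2 3 3
0 0 2 1 1 0
18) 0 2 2 1 3 3
0 0 2 1 2 0
3 1 3 0 2 2
0 0 2 2 2 1

34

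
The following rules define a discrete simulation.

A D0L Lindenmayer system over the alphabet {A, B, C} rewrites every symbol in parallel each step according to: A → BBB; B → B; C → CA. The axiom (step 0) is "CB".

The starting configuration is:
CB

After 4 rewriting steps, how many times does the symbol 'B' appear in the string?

step 0: CB
step 1: CAB
step 2: CABBBB
step 3: CABBBBBBB
step 4: CABBBBBBBBBB

10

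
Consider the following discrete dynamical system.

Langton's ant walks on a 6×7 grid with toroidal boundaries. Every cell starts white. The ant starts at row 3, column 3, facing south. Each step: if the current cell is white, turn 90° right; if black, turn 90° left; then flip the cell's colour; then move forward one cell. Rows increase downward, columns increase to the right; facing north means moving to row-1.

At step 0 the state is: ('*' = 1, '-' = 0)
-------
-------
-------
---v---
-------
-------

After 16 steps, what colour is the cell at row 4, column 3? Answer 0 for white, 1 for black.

1

step 0: -------
-------
-------
---v---
-------
-------
step 1: -------
-------
-------
--<*---
-------
-------
step 2: -------
-------
--^----
--**---
-------
-------
step 3: -------
-------
--*>---
--**---
-------
-------
step 4: -------
-------
--**---
--*v---
-------
-------
step 5: -------
-------
--**---
--*->--
-------
-------
step 6: -------
-------
--**---
--*-*--
----v--
-------
step 7: -------
-------
--**---
--*-*--
---<*--
-------
step 8: -------
-------
--**---
--*^*--
---**--
-------
step 9: -------
-------
--**---
--**>--
---**--
-------
step 10: -------
-------
--**^--
--**---
---**--
-------
step 11: -------
-------
--***>-
--**---
---**--
-------
step 12: -------
-------
--****-
--**-v-
---**--
-------
step 13: -------
-------
--****-
--**<*-
---**--
-------
step 14: -------
-------
--**^*-
--****-
---**--
-------
step 15: -------
-------
--*<-*-
--****-
---**--
-------
step 16: -------
-------
--*--*-
--*v**-
---**--
-------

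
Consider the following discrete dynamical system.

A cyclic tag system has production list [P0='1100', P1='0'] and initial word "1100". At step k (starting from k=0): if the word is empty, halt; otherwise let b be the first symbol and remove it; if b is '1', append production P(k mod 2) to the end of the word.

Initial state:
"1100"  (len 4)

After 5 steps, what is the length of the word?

0) "1100"  (len 4)
1) "1001100"  (len 7)
2) "0011000"  (len 7)
3) "011000"  (len 6)
4) "11000"  (len 5)
5) "10001100"  (len 8)

8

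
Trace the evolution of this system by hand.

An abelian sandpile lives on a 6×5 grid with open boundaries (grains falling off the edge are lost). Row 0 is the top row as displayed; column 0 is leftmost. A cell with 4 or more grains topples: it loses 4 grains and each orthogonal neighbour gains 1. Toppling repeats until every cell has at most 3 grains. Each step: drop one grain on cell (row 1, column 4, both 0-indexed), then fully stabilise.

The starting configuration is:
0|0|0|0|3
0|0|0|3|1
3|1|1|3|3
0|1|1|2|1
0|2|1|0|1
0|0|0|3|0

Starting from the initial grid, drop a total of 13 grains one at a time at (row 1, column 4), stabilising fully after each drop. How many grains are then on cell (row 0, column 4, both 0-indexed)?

3

[0] 0|0|0|0|3
0|0|0|3|1
3|1|1|3|3
0|1|1|2|1
0|2|1|0|1
0|0|0|3|0
[1] 0|0|0|0|3
0|0|0|3|2
3|1|1|3|3
0|1|1|2|1
0|2|1|0|1
0|0|0|3|0
[2] 0|0|0|0|3
0|0|0|3|3
3|1|1|3|3
0|1|1|2|1
0|2|1|0|1
0|0|0|3|0
[3] 0|0|0|2|0
0|0|1|1|3
3|1|2|1|1
0|1|1|3|2
0|2|1|0|1
0|0|0|3|0
[4] 0|0|0|2|1
0|0|1|2|0
3|1|2|1|2
0|1|1|3|2
0|2|1|0|1
0|0|0|3|0
[5] 0|0|0|2|1
0|0|1|2|1
3|1|2|1|2
0|1|1|3|2
0|2|1|0|1
0|0|0|3|0
[6] 0|0|0|2|1
0|0|1|2|2
3|1|2|1|2
0|1|1|3|2
0|2|1|0|1
0|0|0|3|0
[7] 0|0|0|2|1
0|0|1|2|3
3|1|2|1|2
0|1|1|3|2
0|2|1|0|1
0|0|0|3|0
[8] 0|0|0|2|2
0|0|1|3|0
3|1|2|1|3
0|1|1|3|2
0|2|1|0|1
0|0|0|3|0
[9] 0|0|0|2|2
0|0|1|3|1
3|1|2|1|3
0|1|1|3|2
0|2|1|0|1
0|0|0|3|0
[10] 0|0|0|2|2
0|0|1|3|2
3|1|2|1|3
0|1|1|3|2
0|2|1|0|1
0|0|0|3|0
[11] 0|0|0|2|2
0|0|1|3|3
3|1|2|1|3
0|1|1|3|2
0|2|1|0|1
0|0|0|3|0
[12] 0|0|0|3|3
0|0|2|0|2
3|1|2|3|0
0|1|1|3|3
0|2|1|0|1
0|0|0|3|0
[13] 0|0|0|3|3
0|0|2|0|3
3|1|2|3|0
0|1|1|3|3
0|2|1|0|1
0|0|0|3|0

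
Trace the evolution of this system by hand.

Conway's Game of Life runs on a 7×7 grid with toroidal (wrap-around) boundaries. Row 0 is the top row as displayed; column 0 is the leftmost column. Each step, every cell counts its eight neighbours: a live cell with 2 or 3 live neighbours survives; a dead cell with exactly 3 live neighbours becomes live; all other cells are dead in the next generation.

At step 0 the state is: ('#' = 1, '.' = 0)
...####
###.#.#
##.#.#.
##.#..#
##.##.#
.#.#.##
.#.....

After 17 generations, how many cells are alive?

4

gen 0: ...####
###.#.#
##.#.#.
##.#..#
##.##.#
.#.#.##
.#.....
gen 1: ...##.#
.......
...#.#.
...#...
...#...
.#.#.##
...#...
gen 2: ...##..
...#.#.
....#..
..##...
...#...
...#...
#..#..#
gen 3: ..##.##
...#.#.
..#.#..
..###..
...##..
..###..
..##...
gen 4: .....##
.....##
..#..#.
..#..#.
.....#.
.......
.#...#.
gen 5: #...#..
....#..
....##.
....###
.......
.......
.....##
gen 6: ....#.#
...##..
...#..#
....#.#
.....#.
.......
.....##
gen 7: ...##.#
...##..
...#...
....#.#
.....#.
.....##
.....##
gen 8: ...#..#
..#..#.
...#.#.
....##.
....#..
....#..
#......
gen 9: ......#
..##.##
...#.##
...#.#.
...##..
.......
.......
gen 10: .....##
#.##...
...#...
..##.##
...##..
.......
.......
gen 11: ......#
..###.#
.#....#
..#..#.
..####.
.......
.......
gen 12: ...#.#.
..##..#
##..#.#
.##..##
..####.
...##..
.......
gen 13: ..###..
.###..#
....#..
.......
.#....#
..#..#.
...#...
gen 14: .#..#..
.#...#.
..##...
.......
.......
..#....
.......
gen 15: .......
.#.##..
..#....
.......
.......
.......
.......
gen 16: .......
..##...
..##...
.......
.......
.......
.......
gen 17: .......
..##...
..##...
.......
.......
.......
.......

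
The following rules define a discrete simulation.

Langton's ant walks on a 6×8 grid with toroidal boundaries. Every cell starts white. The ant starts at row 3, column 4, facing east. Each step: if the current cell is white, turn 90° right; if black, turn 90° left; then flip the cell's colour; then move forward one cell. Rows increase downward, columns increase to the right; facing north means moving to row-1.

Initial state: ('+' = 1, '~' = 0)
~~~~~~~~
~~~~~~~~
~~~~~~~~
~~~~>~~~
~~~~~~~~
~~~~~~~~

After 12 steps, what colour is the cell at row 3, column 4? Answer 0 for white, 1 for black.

1

gen 0: ~~~~~~~~
~~~~~~~~
~~~~~~~~
~~~~>~~~
~~~~~~~~
~~~~~~~~
gen 1: ~~~~~~~~
~~~~~~~~
~~~~~~~~
~~~~+~~~
~~~~v~~~
~~~~~~~~
gen 2: ~~~~~~~~
~~~~~~~~
~~~~~~~~
~~~~+~~~
~~~<+~~~
~~~~~~~~
gen 3: ~~~~~~~~
~~~~~~~~
~~~~~~~~
~~~^+~~~
~~~++~~~
~~~~~~~~
gen 4: ~~~~~~~~
~~~~~~~~
~~~~~~~~
~~~+>~~~
~~~++~~~
~~~~~~~~
gen 5: ~~~~~~~~
~~~~~~~~
~~~~^~~~
~~~+~~~~
~~~++~~~
~~~~~~~~
gen 6: ~~~~~~~~
~~~~~~~~
~~~~+>~~
~~~+~~~~
~~~++~~~
~~~~~~~~
gen 7: ~~~~~~~~
~~~~~~~~
~~~~++~~
~~~+~v~~
~~~++~~~
~~~~~~~~
gen 8: ~~~~~~~~
~~~~~~~~
~~~~++~~
~~~+<+~~
~~~++~~~
~~~~~~~~
gen 9: ~~~~~~~~
~~~~~~~~
~~~~^+~~
~~~+++~~
~~~++~~~
~~~~~~~~
gen 10: ~~~~~~~~
~~~~~~~~
~~~<~+~~
~~~+++~~
~~~++~~~
~~~~~~~~
gen 11: ~~~~~~~~
~~~^~~~~
~~~+~+~~
~~~+++~~
~~~++~~~
~~~~~~~~
gen 12: ~~~~~~~~
~~~+>~~~
~~~+~+~~
~~~+++~~
~~~++~~~
~~~~~~~~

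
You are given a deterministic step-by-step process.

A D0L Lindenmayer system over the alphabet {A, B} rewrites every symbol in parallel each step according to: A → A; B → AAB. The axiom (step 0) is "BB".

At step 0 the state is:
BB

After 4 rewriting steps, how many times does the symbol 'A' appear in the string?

16

step 0: BB
step 1: AABAAB
step 2: AAAABAAAAB
step 3: AAAAAABAAAAAAB
step 4: AAAAAAAABAAAAAAAAB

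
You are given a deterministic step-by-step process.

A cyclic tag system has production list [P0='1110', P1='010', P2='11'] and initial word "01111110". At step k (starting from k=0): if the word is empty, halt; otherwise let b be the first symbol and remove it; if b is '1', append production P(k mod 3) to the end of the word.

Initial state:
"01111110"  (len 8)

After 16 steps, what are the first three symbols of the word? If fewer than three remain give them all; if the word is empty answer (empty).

gen 0: "01111110"  (len 8)
gen 1: "1111110"  (len 7)
gen 2: "111110010"  (len 9)
gen 3: "1111001011"  (len 10)
gen 4: "1110010111110"  (len 13)
gen 5: "110010111110010"  (len 15)
gen 6: "1001011111001011"  (len 16)
gen 7: "0010111110010111110"  (len 19)
gen 8: "010111110010111110"  (len 18)
gen 9: "10111110010111110"  (len 17)
gen 10: "01111100101111101110"  (len 20)
gen 11: "1111100101111101110"  (len 19)
gen 12: "11110010111110111011"  (len 20)
gen 13: "11100101111101110111110"  (len 23)
gen 14: "1100101111101110111110010"  (len 25)
gen 15: "10010111110111011111001011"  (len 26)
gen 16: "00101111101110111110010111110"  (len 29)

001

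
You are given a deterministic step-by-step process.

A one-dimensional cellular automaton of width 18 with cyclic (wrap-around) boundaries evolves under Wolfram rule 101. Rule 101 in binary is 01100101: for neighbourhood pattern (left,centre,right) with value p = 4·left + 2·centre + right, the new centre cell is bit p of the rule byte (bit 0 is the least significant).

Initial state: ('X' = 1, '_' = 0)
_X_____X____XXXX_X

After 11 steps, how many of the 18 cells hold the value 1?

k=0  _X_____X____XXXX_X
k=1  XX_XXX_X_XX____XXX
k=2  _XX__XXXX_X_XX____
k=3  __X_____XXXX_X_XXX
k=4  __X_XXX____XXXX__X
k=5  __XX__X_XX____X__X
k=6  ___X__XX_X_XX_X__X
k=7  _X_X___XXXX_XXX__X
k=8  XXXX_X____XX__X__X
k=9  ___XXX_XX__X__X___
k=10  XX___XX_X__X__X_XX
k=11  _X_X__XXX__X__XX__

8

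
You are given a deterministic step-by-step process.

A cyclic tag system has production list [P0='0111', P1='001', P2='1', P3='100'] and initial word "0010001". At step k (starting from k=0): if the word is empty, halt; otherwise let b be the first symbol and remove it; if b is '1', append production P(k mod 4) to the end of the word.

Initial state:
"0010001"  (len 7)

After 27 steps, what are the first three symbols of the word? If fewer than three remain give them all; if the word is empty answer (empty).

001

[0] "0010001"  (len 7)
[1] "010001"  (len 6)
[2] "10001"  (len 5)
[3] "00011"  (len 5)
[4] "0011"  (len 4)
[5] "011"  (len 3)
[6] "11"  (len 2)
[7] "11"  (len 2)
[8] "1100"  (len 4)
[9] "1000111"  (len 7)
[10] "000111001"  (len 9)
[11] "00111001"  (len 8)
[12] "0111001"  (len 7)
[13] "111001"  (len 6)
[14] "11001001"  (len 8)
[15] "10010011"  (len 8)
[16] "0010011100"  (len 10)
[17] "010011100"  (len 9)
[18] "10011100"  (len 8)
[19] "00111001"  (len 8)
[20] "0111001"  (len 7)
[21] "111001"  (len 6)
[22] "11001001"  (len 8)
[23] "10010011"  (len 8)
[24] "0010011100"  (len 10)
[25] "010011100"  (len 9)
[26] "10011100"  (len 8)
[27] "00111001"  (len 8)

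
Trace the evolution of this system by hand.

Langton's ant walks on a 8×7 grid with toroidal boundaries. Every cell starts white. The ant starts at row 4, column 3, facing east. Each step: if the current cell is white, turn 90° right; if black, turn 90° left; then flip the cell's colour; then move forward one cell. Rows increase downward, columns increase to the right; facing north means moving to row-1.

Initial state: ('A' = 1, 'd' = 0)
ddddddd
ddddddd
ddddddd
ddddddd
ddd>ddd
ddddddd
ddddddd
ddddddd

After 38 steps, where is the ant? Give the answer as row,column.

gen 0: ddddddd
ddddddd
ddddddd
ddddddd
ddd>ddd
ddddddd
ddddddd
ddddddd
gen 1: ddddddd
ddddddd
ddddddd
ddddddd
dddAddd
dddvddd
ddddddd
ddddddd
gen 2: ddddddd
ddddddd
ddddddd
ddddddd
dddAddd
dd<Addd
ddddddd
ddddddd
gen 3: ddddddd
ddddddd
ddddddd
ddddddd
dd^Addd
ddAAddd
ddddddd
ddddddd
gen 4: ddddddd
ddddddd
ddddddd
ddddddd
ddA>ddd
ddAAddd
ddddddd
ddddddd
gen 5: ddddddd
ddddddd
ddddddd
ddd^ddd
ddAdddd
ddAAddd
ddddddd
ddddddd
gen 6: ddddddd
ddddddd
ddddddd
dddA>dd
ddAdddd
ddAAddd
ddddddd
ddddddd
gen 7: ddddddd
ddddddd
ddddddd
dddAAdd
ddAdvdd
ddAAddd
ddddddd
ddddddd
gen 8: ddddddd
ddddddd
ddddddd
dddAAdd
ddA<Add
ddAAddd
ddddddd
ddddddd
gen 9: ddddddd
ddddddd
ddddddd
ddd^Add
ddAAAdd
ddAAddd
ddddddd
ddddddd
gen 10: ddddddd
ddddddd
ddddddd
dd<dAdd
ddAAAdd
ddAAddd
ddddddd
ddddddd
gen 11: ddddddd
ddddddd
dd^dddd
ddAdAdd
ddAAAdd
ddAAddd
ddddddd
ddddddd
gen 12: ddddddd
ddddddd
ddA>ddd
ddAdAdd
ddAAAdd
ddAAddd
ddddddd
ddddddd
gen 13: ddddddd
ddddddd
ddAAddd
ddAvAdd
ddAAAdd
ddAAddd
ddddddd
ddddddd
gen 14: ddddddd
ddddddd
ddAAddd
dd<AAdd
ddAAAdd
ddAAddd
ddddddd
ddddddd
gen 15: ddddddd
ddddddd
ddAAddd
dddAAdd
ddvAAdd
ddAAddd
ddddddd
ddddddd
gen 16: ddddddd
ddddddd
ddAAddd
dddAAdd
ddd>Add
ddAAddd
ddddddd
ddddddd
gen 17: ddddddd
ddddddd
ddAAddd
ddd^Add
ddddAdd
ddAAddd
ddddddd
ddddddd
gen 18: ddddddd
ddddddd
ddAAddd
dd<dAdd
ddddAdd
ddAAddd
ddddddd
ddddddd
gen 19: ddddddd
ddddddd
dd^Addd
ddAdAdd
ddddAdd
ddAAddd
ddddddd
ddddddd
gen 20: ddddddd
ddddddd
d<dAddd
ddAdAdd
ddddAdd
ddAAddd
ddddddd
ddddddd
gen 21: ddddddd
d^ddddd
dAdAddd
ddAdAdd
ddddAdd
ddAAddd
ddddddd
ddddddd
gen 22: ddddddd
dA>dddd
dAdAddd
ddAdAdd
ddddAdd
ddAAddd
ddddddd
ddddddd
gen 23: ddddddd
dAAdddd
dAvAddd
ddAdAdd
ddddAdd
ddAAddd
ddddddd
ddddddd
gen 24: ddddddd
dAAdddd
d<AAddd
ddAdAdd
ddddAdd
ddAAddd
ddddddd
ddddddd
gen 25: ddddddd
dAAdddd
ddAAddd
dvAdAdd
ddddAdd
ddAAddd
ddddddd
ddddddd
gen 26: ddddddd
dAAdddd
ddAAddd
<AAdAdd
ddddAdd
ddAAddd
ddddddd
ddddddd
gen 27: ddddddd
dAAdddd
^dAAddd
AAAdAdd
ddddAdd
ddAAddd
ddddddd
ddddddd
gen 28: ddddddd
dAAdddd
A>AAddd
AAAdAdd
ddddAdd
ddAAddd
ddddddd
ddddddd
gen 29: ddddddd
dAAdddd
AAAAddd
AvAdAdd
ddddAdd
ddAAddd
ddddddd
ddddddd
gen 30: ddddddd
dAAdddd
AAAAddd
Ad>dAdd
ddddAdd
ddAAddd
ddddddd
ddddddd
gen 31: ddddddd
dAAdddd
AA^Addd
AdddAdd
ddddAdd
ddAAddd
ddddddd
ddddddd
gen 32: ddddddd
dAAdddd
A<dAddd
AdddAdd
ddddAdd
ddAAddd
ddddddd
ddddddd
gen 33: ddddddd
dAAdddd
AddAddd
AvddAdd
ddddAdd
ddAAddd
ddddddd
ddddddd
gen 34: ddddddd
dAAdddd
AddAddd
<AddAdd
ddddAdd
ddAAddd
ddddddd
ddddddd
gen 35: ddddddd
dAAdddd
AddAddd
dAddAdd
vdddAdd
ddAAddd
ddddddd
ddddddd
gen 36: ddddddd
dAAdddd
AddAddd
dAddAdd
AdddAd<
ddAAddd
ddddddd
ddddddd
gen 37: ddddddd
dAAdddd
AddAddd
dAddAd^
AdddAdA
ddAAddd
ddddddd
ddddddd
gen 38: ddddddd
dAAdddd
AddAddd
>AddAdA
AdddAdA
ddAAddd
ddddddd
ddddddd

3,0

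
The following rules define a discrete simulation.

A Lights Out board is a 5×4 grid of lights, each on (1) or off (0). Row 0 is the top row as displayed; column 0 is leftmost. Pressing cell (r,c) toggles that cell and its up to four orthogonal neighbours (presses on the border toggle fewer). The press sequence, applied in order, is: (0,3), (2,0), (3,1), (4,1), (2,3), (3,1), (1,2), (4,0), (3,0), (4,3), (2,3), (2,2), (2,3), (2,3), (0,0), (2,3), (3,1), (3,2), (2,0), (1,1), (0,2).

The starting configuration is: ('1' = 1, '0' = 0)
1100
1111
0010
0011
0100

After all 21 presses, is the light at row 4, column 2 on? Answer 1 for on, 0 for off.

1

0) 1100
1111
0010
0011
0100
1) 1111
1110
0010
0011
0100
2) 1111
0110
1110
1011
0100
3) 1111
0110
1010
0101
0000
4) 1111
0110
1010
0001
1110
5) 1111
0111
1001
0000
1110
6) 1111
0111
1101
1110
1010
7) 1101
0000
1111
1110
1010
8) 1101
0000
1111
0110
0110
9) 1101
0000
0111
1010
1110
10) 1101
0000
0111
1011
1101
11) 1101
0001
0100
1010
1101
12) 1101
0011
0011
1000
1101
13) 1101
0010
0000
1001
1101
14) 1101
0011
0011
1000
1101
15) 0001
1011
0011
1000
1101
16) 0001
1010
0000
1001
1101
17) 0001
1010
0100
0111
1001
18) 0001
1010
0110
0000
1011
19) 0001
0010
1010
1000
1011
20) 0101
1100
1110
1000
1011
21) 0010
1110
1110
1000
1011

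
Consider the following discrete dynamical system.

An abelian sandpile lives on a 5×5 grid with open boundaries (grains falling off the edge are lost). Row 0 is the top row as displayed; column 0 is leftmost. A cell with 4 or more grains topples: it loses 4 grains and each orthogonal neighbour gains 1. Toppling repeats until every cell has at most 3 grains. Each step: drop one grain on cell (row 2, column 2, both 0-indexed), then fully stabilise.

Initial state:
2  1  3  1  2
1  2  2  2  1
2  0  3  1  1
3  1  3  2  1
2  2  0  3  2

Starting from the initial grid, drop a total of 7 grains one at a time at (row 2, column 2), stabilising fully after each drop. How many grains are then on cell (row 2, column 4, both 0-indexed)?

gen 0: 2  1  3  1  2
1  2  2  2  1
2  0  3  1  1
3  1  3  2  1
2  2  0  3  2
gen 1: 2  1  3  1  2
1  2  3  2  1
2  1  1  2  1
3  2  0  3  1
2  2  1  3  2
gen 2: 2  1  3  1  2
1  2  3  2  1
2  1  2  2  1
3  2  0  3  1
2  2  1  3  2
gen 3: 2  1  3  1  2
1  2  3  2  1
2  1  3  2  1
3  2  0  3  1
2  2  1  3  2
gen 4: 2  2  0  2  2
1  3  1  3  1
2  2  1  3  1
3  2  1  3  1
2  2  1  3  2
gen 5: 2  2  0  2  2
1  3  1  3  1
2  2  2  3  1
3  2  1  3  1
2  2  1  3  2
gen 6: 2  2  0  2  2
1  3  1  3  1
2  2  3  3  1
3  2  1  3  1
2  2  1  3  2
gen 7: 2  2  0  3  2
1  3  3  0  2
2  3  1  2  2
3  2  3  1  2
2  2  2  0  3

2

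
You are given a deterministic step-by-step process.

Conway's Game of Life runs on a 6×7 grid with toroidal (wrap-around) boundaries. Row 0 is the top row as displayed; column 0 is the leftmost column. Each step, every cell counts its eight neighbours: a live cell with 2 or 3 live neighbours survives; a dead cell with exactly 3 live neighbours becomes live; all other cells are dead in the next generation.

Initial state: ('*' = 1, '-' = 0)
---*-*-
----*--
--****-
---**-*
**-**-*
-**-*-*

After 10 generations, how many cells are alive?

0) ---*-*-
----*--
--****-
---**-*
**-**-*
-**-*-*
1) --**-*-
--*----
--*----
-*----*
-*----*
-*----*
2) -***---
-**----
-**----
-**----
-**--**
-*---**
3) ---*---
*------
*--*---
---*---
-----**
---****
4) ---*-**
-------
-------
----*-*
---*--*
---*--*
5) ----***
-------
-------
-----*-
*--**-*
*-**--*
6) *--****
-----*-
-------
----***
*****--
-**----
7) *******
-----*-
----*-*
***-***
*---*-*
-------
8) *******
-**----
-*-**--
-*--*--
---**--
--*----
9) *---***
------*
**-**--
-----*-
--***--
*-----*
10) -------
-*-*---
*---***
-*---*-
---****
**-----

14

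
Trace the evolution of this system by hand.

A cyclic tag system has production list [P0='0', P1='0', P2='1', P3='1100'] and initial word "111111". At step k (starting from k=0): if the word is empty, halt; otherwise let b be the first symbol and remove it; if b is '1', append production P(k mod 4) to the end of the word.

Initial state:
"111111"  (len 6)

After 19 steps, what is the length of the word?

[0] "111111"  (len 6)
[1] "111110"  (len 6)
[2] "111100"  (len 6)
[3] "111001"  (len 6)
[4] "110011100"  (len 9)
[5] "100111000"  (len 9)
[6] "001110000"  (len 9)
[7] "01110000"  (len 8)
[8] "1110000"  (len 7)
[9] "1100000"  (len 7)
[10] "1000000"  (len 7)
[11] "0000001"  (len 7)
[12] "000001"  (len 6)
[13] "00001"  (len 5)
[14] "0001"  (len 4)
[15] "001"  (len 3)
[16] "01"  (len 2)
[17] "1"  (len 1)
[18] "0"  (len 1)
[19] (halted — word empty)

0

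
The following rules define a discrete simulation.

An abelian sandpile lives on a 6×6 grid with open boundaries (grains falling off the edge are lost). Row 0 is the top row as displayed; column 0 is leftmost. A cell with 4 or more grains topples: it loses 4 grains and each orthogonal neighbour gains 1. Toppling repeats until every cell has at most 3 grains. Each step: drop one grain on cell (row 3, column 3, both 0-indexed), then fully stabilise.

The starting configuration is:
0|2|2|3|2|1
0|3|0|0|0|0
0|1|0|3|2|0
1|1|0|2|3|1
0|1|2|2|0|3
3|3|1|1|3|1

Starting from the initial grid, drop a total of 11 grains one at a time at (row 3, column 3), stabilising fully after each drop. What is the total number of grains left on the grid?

58

gen 0: 0|2|2|3|2|1
0|3|0|0|0|0
0|1|0|3|2|0
1|1|0|2|3|1
0|1|2|2|0|3
3|3|1|1|3|1
gen 1: 0|2|2|3|2|1
0|3|0|0|0|0
0|1|0|3|2|0
1|1|0|3|3|1
0|1|2|2|0|3
3|3|1|1|3|1
gen 2: 0|2|2|3|2|1
0|3|0|1|1|0
0|1|1|1|0|1
1|1|1|2|1|2
0|1|2|3|1|3
3|3|1|1|3|1
gen 3: 0|2|2|3|2|1
0|3|0|1|1|0
0|1|1|1|0|1
1|1|1|3|1|2
0|1|2|3|1|3
3|3|1|1|3|1
gen 4: 0|2|2|3|2|1
0|3|0|1|1|0
0|1|1|2|0|1
1|1|2|1|2|2
0|1|3|0|2|3
3|3|1|2|3|1
gen 5: 0|2|2|3|2|1
0|3|0|1|1|0
0|1|1|2|0|1
1|1|2|2|2|2
0|1|3|0|2|3
3|3|1|2|3|1
gen 6: 0|2|2|3|2|1
0|3|0|1|1|0
0|1|1|2|0|1
1|1|2|3|2|2
0|1|3|0|2|3
3|3|1|2|3|1
gen 7: 0|2|2|3|2|1
0|3|0|1|1|0
0|1|1|3|0|1
1|1|3|0|3|2
0|1|3|1|2|3
3|3|1|2|3|1
gen 8: 0|2|2|3|2|1
0|3|0|1|1|0
0|1|1|3|0|1
1|1|3|1|3|2
0|1|3|1|2|3
3|3|1|2|3|1
gen 9: 0|2|2|3|2|1
0|3|0|1|1|0
0|1|1|3|0|1
1|1|3|2|3|2
0|1|3|1|2|3
3|3|1|2|3|1
gen 10: 0|2|2|3|2|1
0|3|0|1|1|0
0|1|1|3|0|1
1|1|3|3|3|2
0|1|3|1|2|3
3|3|1|2|3|1
gen 11: 0|2|2|3|2|1
0|3|0|2|1|0
0|1|3|0|2|1
1|2|1|3|0|3
0|2|0|3|3|3
3|3|2|2|3|1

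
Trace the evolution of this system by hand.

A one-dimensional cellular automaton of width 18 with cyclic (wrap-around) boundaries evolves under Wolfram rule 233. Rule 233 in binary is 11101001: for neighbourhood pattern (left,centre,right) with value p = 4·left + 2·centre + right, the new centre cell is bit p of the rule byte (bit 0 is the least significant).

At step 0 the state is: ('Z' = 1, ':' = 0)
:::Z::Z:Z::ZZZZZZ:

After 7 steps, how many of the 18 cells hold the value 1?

[0] :::Z::Z:Z::ZZZZZZ:
[1] ZZ:::::Z:::ZZZZZZ:
[2] ZZ:ZZZ:::Z:ZZZZZZZ
[3] ZZZZZZ:Z::ZZZZZZZZ
[4] ZZZZZZZ:::ZZZZZZZZ
[5] ZZZZZZZ:Z:ZZZZZZZZ
[6] ZZZZZZZZ:ZZZZZZZZZ
[7] ZZZZZZZZZZZZZZZZZZ

18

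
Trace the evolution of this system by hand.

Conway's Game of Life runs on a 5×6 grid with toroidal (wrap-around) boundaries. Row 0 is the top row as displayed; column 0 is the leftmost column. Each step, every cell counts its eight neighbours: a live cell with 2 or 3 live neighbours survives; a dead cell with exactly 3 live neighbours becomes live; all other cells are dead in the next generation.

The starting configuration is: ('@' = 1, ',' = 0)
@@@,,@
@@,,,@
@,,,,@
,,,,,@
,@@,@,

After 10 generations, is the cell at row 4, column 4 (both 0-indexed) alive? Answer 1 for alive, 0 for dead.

0) @@@,,@
@@,,,@
@,,,,@
,,,,,@
,@@,@,
1) ,,,@@,
,,@,@,
,@,,@,
,@,,@@
,,@@@,
2) ,,,,,@
,,@,@@
@@@,@,
@@,,,@
,,@,,,
3) ,,,@@@
,,@,@,
,,@,@,
,,,@,@
,@,,,@
4) @,@@,@
,,@,,,
,,@,@@
@,@@,@
,,@@,@
5) @,,,,@
@,@,,,
@,@,@@
@,,,,,
,,,,,,
6) @@,,,@
,,,@@,
@,,@,,
@@,,,,
@,,,,@
7) ,@,,,,
,@@@@,
@@@@@@
,@,,,,
,,,,,,
8) ,@,@,,
,,,,,,
,,,,,@
,@,@@@
,,,,,,
9) ,,,,,,
,,,,,,
@,,,,@
@,,,@@
@,,@,,
10) ,,,,,,
,,,,,,
@,,,@,
,@,,@,
@,,,@,

1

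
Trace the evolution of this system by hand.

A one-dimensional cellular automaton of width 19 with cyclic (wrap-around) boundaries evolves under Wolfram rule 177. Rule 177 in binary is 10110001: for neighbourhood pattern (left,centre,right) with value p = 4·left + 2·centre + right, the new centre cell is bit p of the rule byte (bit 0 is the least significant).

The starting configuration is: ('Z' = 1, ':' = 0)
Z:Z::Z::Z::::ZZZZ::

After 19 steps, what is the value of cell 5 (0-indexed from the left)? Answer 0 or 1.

k=0  Z:Z::Z::Z::::ZZZZ::
k=1  :Z:Z::Z::ZZZ::ZZ:Z:
k=2  ::Z:Z::Z::Z:Z:::Z:Z
k=3  Z::Z:Z::Z::Z:ZZ::Z:
k=4  :Z::Z:Z::Z::Z::Z::Z
k=5  Z:Z::Z:Z::Z::Z::Z::
k=6  :Z:Z::Z:Z::Z::Z::Z:
k=7  ::Z:Z::Z:Z::Z::Z::Z
k=8  Z::Z:Z::Z:Z::Z::Z::
k=9  :Z::Z:Z::Z:Z::Z::Z:
k=10  ::Z::Z:Z::Z:Z::Z::Z
k=11  Z::Z::Z:Z::Z:Z::Z::
k=12  :Z::Z::Z:Z::Z:Z::Z:
k=13  ::Z::Z::Z:Z::Z:Z::Z
k=14  Z::Z::Z::Z:Z::Z:Z::
k=15  :Z::Z::Z::Z:Z::Z:Z:
k=16  ::Z::Z::Z::Z:Z::Z:Z
k=17  Z::Z::Z::Z::Z:Z::Z:
k=18  :Z::Z::Z::Z::Z:Z::Z
k=19  Z:Z::Z::Z::Z::Z:Z::

1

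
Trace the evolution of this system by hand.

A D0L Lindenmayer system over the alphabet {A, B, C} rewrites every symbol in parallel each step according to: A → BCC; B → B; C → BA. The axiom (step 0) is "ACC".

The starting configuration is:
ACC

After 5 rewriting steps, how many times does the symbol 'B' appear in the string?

33

k=0  ACC
k=1  BCCBABA
k=2  BBABABBCCBBCC
k=3  BBBCCBBCCBBBABABBBABA
k=4  BBBBABABBBABABBBBCCBBCCBBBBCCBBCC
k=5  BBBBBCCBBCCBBBBCCBBCCBBBBBABABBBABABBBBBABABBBABA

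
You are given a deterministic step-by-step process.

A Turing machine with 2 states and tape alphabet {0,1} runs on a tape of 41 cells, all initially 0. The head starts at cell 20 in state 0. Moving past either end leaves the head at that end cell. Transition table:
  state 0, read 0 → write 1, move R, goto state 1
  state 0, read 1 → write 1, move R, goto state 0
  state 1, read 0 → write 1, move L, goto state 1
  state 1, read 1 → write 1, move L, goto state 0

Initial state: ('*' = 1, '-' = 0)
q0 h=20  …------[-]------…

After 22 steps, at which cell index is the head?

gen 0: q0 h=20  …------[-]------…
gen 1: q1 h=21  …-----*[-]------…
gen 2: q1 h=20  …------[*]*-----…
gen 3: q0 h=19  …------[-]**----…
gen 4: q1 h=20  …-----*[*]*-----…
gen 5: q0 h=19  …------[*]**----…
gen 6: q0 h=20  …-----*[*]*-----…
gen 7: q0 h=21  …----**[*]------…
gen 8: q0 h=22  …---***[-]------…
gen 9: q1 h=23  …--****[-]------…
gen 10: q1 h=22  …---***[*]*-----…
gen 11: q0 h=21  …----**[*]**----…
gen 12: q0 h=22  …---***[*]*-----…
gen 13: q0 h=23  …--****[*]------…
gen 14: q0 h=24  …-*****[-]------…
gen 15: q1 h=25  …******[-]------…
gen 16: q1 h=24  …-*****[*]*-----…
gen 17: q0 h=23  …--****[*]**----…
gen 18: q0 h=24  …-*****[*]*-----…
gen 19: q0 h=25  …******[*]------…
gen 20: q0 h=26  …******[-]------…
gen 21: q1 h=27  …******[-]------…
gen 22: q1 h=26  …******[*]*-----…

26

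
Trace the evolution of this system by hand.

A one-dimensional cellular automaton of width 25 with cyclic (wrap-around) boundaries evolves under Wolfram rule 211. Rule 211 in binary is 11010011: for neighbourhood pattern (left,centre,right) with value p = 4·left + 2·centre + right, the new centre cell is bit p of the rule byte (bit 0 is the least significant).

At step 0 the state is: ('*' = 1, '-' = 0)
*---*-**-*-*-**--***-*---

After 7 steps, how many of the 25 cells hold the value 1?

k=0  *---*-**-*-*-**--***-*---
k=1  -***---*------***-**--***
k=2  --*****-******-**--***-**
k=3  **-****--*****--***-**--*
k=4  **--*****-******-**--***-
k=5  -***-****--*****--***-**-
k=6  *-**--*****-******-**--**
k=7  *--***-****--*****--***-*

17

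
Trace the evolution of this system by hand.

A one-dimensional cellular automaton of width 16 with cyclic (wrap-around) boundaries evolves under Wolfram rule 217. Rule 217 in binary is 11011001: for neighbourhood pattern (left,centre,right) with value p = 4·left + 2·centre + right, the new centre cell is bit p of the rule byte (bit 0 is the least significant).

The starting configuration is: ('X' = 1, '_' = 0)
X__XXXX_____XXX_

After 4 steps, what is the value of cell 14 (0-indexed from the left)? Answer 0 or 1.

t=0: X__XXXX_____XXX_
t=1: _X_XXXXXXXX_XXX_
t=2: ___XXXXXXXX_XXXX
t=3: XX_XXXXXXXX_XXXX
t=4: XX_XXXXXXXX_XXXX

1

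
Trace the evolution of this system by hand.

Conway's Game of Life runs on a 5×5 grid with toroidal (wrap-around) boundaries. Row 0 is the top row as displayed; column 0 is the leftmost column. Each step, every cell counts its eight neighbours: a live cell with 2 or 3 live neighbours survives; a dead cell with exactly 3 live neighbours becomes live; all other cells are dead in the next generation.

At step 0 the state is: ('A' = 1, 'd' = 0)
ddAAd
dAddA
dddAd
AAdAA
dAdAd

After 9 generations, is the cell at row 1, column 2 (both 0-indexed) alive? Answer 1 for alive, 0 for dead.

1

[0] ddAAd
dAddA
dddAd
AAdAA
dAdAd
[1] AAdAA
ddddA
dAdAd
AAdAd
dAddd
[2] dAAAA
dAddd
dAdAd
AAddA
dddAd
[3] AAdAA
dAddA
dAddA
AAdAA
ddddd
[4] dAAAA
dAddd
dAddd
dAAAA
ddddd
[5] AAAAd
dAdAd
dAdAd
AAAAd
ddddd
[6] AAdAA
dddAd
dddAd
AAdAA
ddddd
[7] AdAAA
AddAd
AddAd
AdAAA
ddddd
[8] AAAAd
Adddd
Adddd
AAAAd
ddddd
[9] AAAdA
AdAdd
AdAdd
AAAdA
ddddd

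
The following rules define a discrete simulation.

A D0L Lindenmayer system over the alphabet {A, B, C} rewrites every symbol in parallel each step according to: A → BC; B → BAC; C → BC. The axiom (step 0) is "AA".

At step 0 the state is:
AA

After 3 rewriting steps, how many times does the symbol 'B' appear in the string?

10

step 0: AA
step 1: BCBC
step 2: BACBCBACBC
step 3: BACBCBCBACBCBACBCBCBACBC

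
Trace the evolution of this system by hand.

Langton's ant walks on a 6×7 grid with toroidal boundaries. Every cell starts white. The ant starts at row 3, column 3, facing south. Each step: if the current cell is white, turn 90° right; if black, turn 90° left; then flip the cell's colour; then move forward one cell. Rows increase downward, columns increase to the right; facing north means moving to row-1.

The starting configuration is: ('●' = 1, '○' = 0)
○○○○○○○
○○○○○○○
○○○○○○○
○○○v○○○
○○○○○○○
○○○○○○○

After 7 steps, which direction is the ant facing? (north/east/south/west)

west

step 0: ○○○○○○○
○○○○○○○
○○○○○○○
○○○v○○○
○○○○○○○
○○○○○○○
step 1: ○○○○○○○
○○○○○○○
○○○○○○○
○○<●○○○
○○○○○○○
○○○○○○○
step 2: ○○○○○○○
○○○○○○○
○○^○○○○
○○●●○○○
○○○○○○○
○○○○○○○
step 3: ○○○○○○○
○○○○○○○
○○●>○○○
○○●●○○○
○○○○○○○
○○○○○○○
step 4: ○○○○○○○
○○○○○○○
○○●●○○○
○○●v○○○
○○○○○○○
○○○○○○○
step 5: ○○○○○○○
○○○○○○○
○○●●○○○
○○●○>○○
○○○○○○○
○○○○○○○
step 6: ○○○○○○○
○○○○○○○
○○●●○○○
○○●○●○○
○○○○v○○
○○○○○○○
step 7: ○○○○○○○
○○○○○○○
○○●●○○○
○○●○●○○
○○○<●○○
○○○○○○○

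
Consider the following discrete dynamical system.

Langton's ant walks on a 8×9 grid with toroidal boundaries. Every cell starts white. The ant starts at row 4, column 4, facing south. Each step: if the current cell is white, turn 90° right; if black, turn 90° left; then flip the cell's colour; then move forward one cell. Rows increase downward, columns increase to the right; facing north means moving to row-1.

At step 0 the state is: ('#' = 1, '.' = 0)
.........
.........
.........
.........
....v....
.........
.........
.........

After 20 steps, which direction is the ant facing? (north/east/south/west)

north

step 0: .........
.........
.........
.........
....v....
.........
.........
.........
step 1: .........
.........
.........
.........
...<#....
.........
.........
.........
step 2: .........
.........
.........
...^.....
...##....
.........
.........
.........
step 3: .........
.........
.........
...#>....
...##....
.........
.........
.........
step 4: .........
.........
.........
...##....
...#v....
.........
.........
.........
step 5: .........
.........
.........
...##....
...#.>...
.........
.........
.........
step 6: .........
.........
.........
...##....
...#.#...
.....v...
.........
.........
step 7: .........
.........
.........
...##....
...#.#...
....<#...
.........
.........
step 8: .........
.........
.........
...##....
...#^#...
....##...
.........
.........
step 9: .........
.........
.........
...##....
...##>...
....##...
.........
.........
step 10: .........
.........
.........
...##^...
...##....
....##...
.........
.........
step 11: .........
.........
.........
...###>..
...##....
....##...
.........
.........
step 12: .........
.........
.........
...####..
...##.v..
....##...
.........
.........
step 13: .........
.........
.........
...####..
...##<#..
....##...
.........
.........
step 14: .........
.........
.........
...##^#..
...####..
....##...
.........
.........
step 15: .........
.........
.........
...#<.#..
...####..
....##...
.........
.........
step 16: .........
.........
.........
...#..#..
...#v##..
....##...
.........
.........
step 17: .........
.........
.........
...#..#..
...#.>#..
....##...
.........
.........
step 18: .........
.........
.........
...#.^#..
...#..#..
....##...
.........
.........
step 19: .........
.........
.........
...#.#>..
...#..#..
....##...
.........
.........
step 20: .........
.........
......^..
...#.#...
...#..#..
....##...
.........
.........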